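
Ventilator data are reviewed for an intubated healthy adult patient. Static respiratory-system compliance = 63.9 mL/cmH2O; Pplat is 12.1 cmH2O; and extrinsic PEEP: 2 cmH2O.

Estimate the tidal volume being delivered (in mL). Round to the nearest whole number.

645

Vt = Cstat × (Pplat − PEEP) = 63.9 × (12.1 − 2) = 63.9 × 10.1 = 645.39 mL.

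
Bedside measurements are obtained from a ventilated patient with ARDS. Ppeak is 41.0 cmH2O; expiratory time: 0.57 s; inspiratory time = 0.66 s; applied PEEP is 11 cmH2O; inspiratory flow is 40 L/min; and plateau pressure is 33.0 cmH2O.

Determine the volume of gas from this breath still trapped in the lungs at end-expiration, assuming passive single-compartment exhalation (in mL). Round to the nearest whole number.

41

Flow: 40 L/min ÷ 60 = 0.6667 L/s.
Vt = flow × Ti = 0.6667 L/s × 0.66 s × 1000 mL/L = 440.02 mL.
R = (PIP − Pplat)/V̇ = (41.0 − 33.0) / 0.6667 = 8.0/0.6667 = 11.999 cmH2O·s/L.
C = Vt/(Pplat − PEEP) = 440.02 / (33.0 − 11) = 440.02/22.0 = 20.001 mL/cmH2O.
τ = R × C = 11.999 × 0.02 L/cmH2O = 0.24 s.
Fraction remaining = e^(−Te/τ) = e^(−0.57/0.24) = 0.09301.
Trapped volume = 440.02 × 0.09301 = 40.926 mL.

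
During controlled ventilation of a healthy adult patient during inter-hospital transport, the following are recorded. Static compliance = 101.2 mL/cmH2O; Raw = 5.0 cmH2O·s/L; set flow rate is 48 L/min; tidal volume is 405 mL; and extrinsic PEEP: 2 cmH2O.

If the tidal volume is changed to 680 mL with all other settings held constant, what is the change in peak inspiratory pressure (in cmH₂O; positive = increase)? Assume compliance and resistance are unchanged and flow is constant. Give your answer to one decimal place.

2.7

PIP = Vt/C + R·V̇ + PEEP (constant-flow equation of motion).
Only the elastic term changes: ΔPIP = ΔVt / C = (680 − 405) / 101.2 = 2.717 cmH2O.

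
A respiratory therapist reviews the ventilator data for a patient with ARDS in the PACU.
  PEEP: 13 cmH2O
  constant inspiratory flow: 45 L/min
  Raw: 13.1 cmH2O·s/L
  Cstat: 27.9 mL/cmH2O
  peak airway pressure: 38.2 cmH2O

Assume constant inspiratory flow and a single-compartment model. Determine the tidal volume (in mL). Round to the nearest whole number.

429

Flow: 45 L/min ÷ 60 = 0.75 L/s.
Equation of motion (constant flow): PIP = Vt/C + R·V̇ + PEEP.
Vt/C = PIP − R·V̇ − PEEP = 38.2 − 9.825 − 13 = 15.375 cmH2O.
Vt = C × 15.375 = 27.9 × 15.375 = 428.96 mL.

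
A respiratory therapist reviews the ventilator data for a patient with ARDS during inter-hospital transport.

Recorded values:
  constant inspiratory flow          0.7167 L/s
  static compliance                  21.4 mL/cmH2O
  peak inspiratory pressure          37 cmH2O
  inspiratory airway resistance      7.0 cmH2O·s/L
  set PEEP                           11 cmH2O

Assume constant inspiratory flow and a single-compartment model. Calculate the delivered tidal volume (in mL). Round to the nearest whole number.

449

Equation of motion (constant flow): PIP = Vt/C + R·V̇ + PEEP.
Vt/C = PIP − R·V̇ − PEEP = 37 − 5.017 − 11 = 20.983 cmH2O.
Vt = C × 20.983 = 21.4 × 20.983 = 449.04 mL.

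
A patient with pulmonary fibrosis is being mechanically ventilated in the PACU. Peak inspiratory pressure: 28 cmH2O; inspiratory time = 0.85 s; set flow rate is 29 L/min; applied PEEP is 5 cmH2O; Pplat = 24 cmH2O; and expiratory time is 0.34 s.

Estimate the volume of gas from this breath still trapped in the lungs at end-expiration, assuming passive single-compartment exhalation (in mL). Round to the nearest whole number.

61

Flow: 29 L/min ÷ 60 = 0.4833 L/s.
Vt = flow × Ti = 0.4833 L/s × 0.85 s × 1000 mL/L = 410.81 mL.
R = (PIP − Pplat)/V̇ = (28 − 24) / 0.4833 = 4.0/0.4833 = 8.276 cmH2O·s/L.
C = Vt/(Pplat − PEEP) = 410.81 / (24 − 5) = 410.81/19.0 = 21.622 mL/cmH2O.
τ = R × C = 8.276 × 0.02162 L/cmH2O = 0.1789 s.
Fraction remaining = e^(−Te/τ) = e^(−0.34/0.1789) = 0.1495.
Trapped volume = 410.81 × 0.1495 = 61.416 mL.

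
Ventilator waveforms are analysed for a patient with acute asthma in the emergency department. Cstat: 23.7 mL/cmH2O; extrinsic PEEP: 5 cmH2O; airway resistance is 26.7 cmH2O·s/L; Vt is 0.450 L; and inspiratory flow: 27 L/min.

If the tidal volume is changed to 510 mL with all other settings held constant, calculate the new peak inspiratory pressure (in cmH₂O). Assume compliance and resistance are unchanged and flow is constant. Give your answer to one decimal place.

38.5

Flow: 27 L/min ÷ 60 = 0.45 L/s.
PIP = Vt/C + R·V̇ + PEEP (constant-flow equation of motion).
Only the elastic term changes: ΔPIP = ΔVt / C = (510 − 450) / 23.7 = 2.532 cmH2O.
Original PIP = 450/23.7 + 26.7×0.45 + 5 = 36.002 cmH2O; new PIP = 36.002 + (2.532) = 38.534 cmH2O.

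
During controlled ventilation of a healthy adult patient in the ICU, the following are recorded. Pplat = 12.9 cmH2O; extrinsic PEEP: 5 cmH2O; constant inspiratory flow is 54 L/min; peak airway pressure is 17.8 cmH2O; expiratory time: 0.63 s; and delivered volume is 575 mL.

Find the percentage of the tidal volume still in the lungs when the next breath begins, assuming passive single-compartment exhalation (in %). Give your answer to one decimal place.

Flow: 54 L/min ÷ 60 = 0.9 L/s.
R = (PIP − Pplat)/V̇ = (17.8 − 12.9) / 0.9 = 4.9/0.9 = 5.444 cmH2O·s/L.
C = Vt/(Pplat − PEEP) = 575.0 / (12.9 − 5) = 575.0/7.9 = 72.785 mL/cmH2O.
τ = R × C = 5.444 × 0.07279 L/cmH2O = 0.3963 s.
Fraction remaining at end-expiration = e^(−Te/τ) = e^(−0.63/0.3963) = 0.204 → 20.4%.

20.4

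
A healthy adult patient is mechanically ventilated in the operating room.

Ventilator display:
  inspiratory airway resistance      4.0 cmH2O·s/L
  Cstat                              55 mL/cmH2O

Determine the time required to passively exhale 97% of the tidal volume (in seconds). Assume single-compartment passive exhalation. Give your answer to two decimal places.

τ = R × C = 4.0 × 55 mL/cmH2O = 4.0 × 0.055 L/cmH2O = 0.22 s.
Exhaled fraction f = 1 − e^(−t/τ) → t = −τ·ln(1 − f) = −0.22·ln(0.03) = 0.7714 s.

0.77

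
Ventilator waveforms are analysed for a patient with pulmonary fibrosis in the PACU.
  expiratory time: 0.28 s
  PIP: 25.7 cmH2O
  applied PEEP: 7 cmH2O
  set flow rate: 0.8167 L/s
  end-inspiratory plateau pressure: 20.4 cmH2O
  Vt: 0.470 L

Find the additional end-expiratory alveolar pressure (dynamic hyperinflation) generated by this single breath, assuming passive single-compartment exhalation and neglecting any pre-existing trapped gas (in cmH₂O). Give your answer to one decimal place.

3.9

R = (PIP − Pplat)/V̇ = (25.7 − 20.4) / 0.8167 = 5.3/0.8167 = 6.49 cmH2O·s/L.
C = Vt/(Pplat − PEEP) = 470.0 / (20.4 − 7) = 470.0/13.4 = 35.075 mL/cmH2O.
τ = R × C = 6.49 × 0.03508 L/cmH2O = 0.2277 s.
Fraction remaining = e^(−Te/τ) = e^(−0.28/0.2277) = 0.2924; trapped volume = 470.0 × 0.2924 = 137.43 mL.
Additional alveolar pressure from trapping ≈ V_trapped / C = 137.43 / 35.075 = 3.918 cmH2O.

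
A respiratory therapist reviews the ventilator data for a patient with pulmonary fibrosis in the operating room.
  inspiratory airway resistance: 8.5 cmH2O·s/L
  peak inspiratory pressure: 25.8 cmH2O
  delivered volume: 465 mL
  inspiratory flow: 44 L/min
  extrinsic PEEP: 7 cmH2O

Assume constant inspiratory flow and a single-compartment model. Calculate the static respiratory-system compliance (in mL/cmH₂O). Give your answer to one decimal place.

Flow: 44 L/min ÷ 60 = 0.7333 L/s.
Equation of motion (constant flow): PIP = Vt/C + R·V̇ + PEEP.
Vt/C = PIP − R·V̇ − PEEP = 25.8 − 8.5×0.7333 − 7 = 25.8 − 6.233 − 7 = 12.567 cmH2O.
C = Vt / 12.567 = 465 / 12.567 = 37.002 mL/cmH2O.

37.0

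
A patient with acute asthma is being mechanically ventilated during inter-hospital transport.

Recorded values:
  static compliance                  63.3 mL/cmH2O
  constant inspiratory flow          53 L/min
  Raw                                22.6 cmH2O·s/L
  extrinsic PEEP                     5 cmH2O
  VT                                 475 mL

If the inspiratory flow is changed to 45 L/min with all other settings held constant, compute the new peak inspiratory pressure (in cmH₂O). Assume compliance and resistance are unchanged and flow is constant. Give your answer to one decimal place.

Flow: 53 L/min ÷ 60 = 0.8833 L/s.
New flow: 45 L/min ÷ 60 = 0.75 L/s.
PIP = Vt/C + R·V̇ + PEEP (constant-flow equation of motion).
Only the resistive term changes: ΔPIP = R × ΔV̇ = 22.6 × (0.75 − 0.8833) = 22.6 × -0.1333 = -3.013 cmH2O.
Original PIP = 475/63.3 + 22.6×0.8833 + 5 = 32.467 cmH2O; new PIP = 32.467 + (-3.013) = 29.454 cmH2O.

29.5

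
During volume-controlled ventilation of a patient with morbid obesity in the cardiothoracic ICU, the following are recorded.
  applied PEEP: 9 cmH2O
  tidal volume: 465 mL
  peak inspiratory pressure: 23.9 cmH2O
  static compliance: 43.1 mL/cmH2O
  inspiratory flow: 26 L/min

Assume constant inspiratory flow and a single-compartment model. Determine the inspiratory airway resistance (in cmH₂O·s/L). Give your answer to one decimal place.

Flow: 26 L/min ÷ 60 = 0.4333 L/s.
Equation of motion (constant flow): PIP = Vt/C + R·V̇ + PEEP.
R·V̇ = PIP − Vt/C − PEEP = 23.9 − 465/43.1 − 9 = 23.9 − 10.789 − 9 = 4.111 cmH2O.
R = 4.111 / 0.4333 = 9.488 cmH2O·s/L.

9.5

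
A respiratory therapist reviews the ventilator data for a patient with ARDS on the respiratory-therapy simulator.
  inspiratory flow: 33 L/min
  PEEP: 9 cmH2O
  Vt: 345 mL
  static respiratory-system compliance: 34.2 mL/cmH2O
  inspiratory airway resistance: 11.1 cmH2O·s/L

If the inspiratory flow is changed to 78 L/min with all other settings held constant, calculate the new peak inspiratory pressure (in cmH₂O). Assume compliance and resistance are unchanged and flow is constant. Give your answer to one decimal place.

33.5

Flow: 33 L/min ÷ 60 = 0.55 L/s.
New flow: 78 L/min ÷ 60 = 1.3 L/s.
PIP = Vt/C + R·V̇ + PEEP (constant-flow equation of motion).
Only the resistive term changes: ΔPIP = R × ΔV̇ = 11.1 × (1.3 − 0.55) = 11.1 × 0.75 = 8.325 cmH2O.
Original PIP = 345/34.2 + 11.1×0.55 + 9 = 25.193 cmH2O; new PIP = 25.193 + (8.325) = 33.518 cmH2O.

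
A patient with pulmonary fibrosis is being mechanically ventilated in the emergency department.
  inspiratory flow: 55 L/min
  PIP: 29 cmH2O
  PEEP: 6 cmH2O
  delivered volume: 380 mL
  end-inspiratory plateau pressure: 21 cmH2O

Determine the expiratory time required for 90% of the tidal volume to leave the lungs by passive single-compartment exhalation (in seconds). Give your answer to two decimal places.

0.51

Flow: 55 L/min ÷ 60 = 0.9167 L/s.
R = (PIP − Pplat)/V̇ = (29 − 21) / 0.9167 = 8.0/0.9167 = 8.727 cmH2O·s/L.
C = Vt/(Pplat − PEEP) = 380.0 / (21 − 6) = 380.0/15.0 = 25.333 mL/cmH2O.
τ = R × C = 8.727 × 0.02533 L/cmH2O = 0.2211 s.
t = −τ·ln(1 − 0.90) = −0.2211·ln(0.1) = 0.5091 s.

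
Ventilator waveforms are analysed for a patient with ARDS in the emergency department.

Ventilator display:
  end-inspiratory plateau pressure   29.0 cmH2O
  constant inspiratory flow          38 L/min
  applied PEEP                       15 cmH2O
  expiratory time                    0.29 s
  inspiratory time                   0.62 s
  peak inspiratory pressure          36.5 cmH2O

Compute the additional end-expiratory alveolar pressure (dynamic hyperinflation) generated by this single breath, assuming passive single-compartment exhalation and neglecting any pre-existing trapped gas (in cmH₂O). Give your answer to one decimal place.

Flow: 38 L/min ÷ 60 = 0.6333 L/s.
Vt = flow × Ti = 0.6333 L/s × 0.62 s × 1000 mL/L = 392.65 mL.
R = (PIP − Pplat)/V̇ = (36.5 − 29.0) / 0.6333 = 7.5/0.6333 = 11.843 cmH2O·s/L.
C = Vt/(Pplat − PEEP) = 392.65 / (29.0 − 15) = 392.65/14.0 = 28.046 mL/cmH2O.
τ = R × C = 11.843 × 0.02805 L/cmH2O = 0.3322 s.
Fraction remaining = e^(−Te/τ) = e^(−0.29/0.3322) = 0.4177; trapped volume = 392.65 × 0.4177 = 164.01 mL.
Additional alveolar pressure from trapping ≈ V_trapped / C = 164.01 / 28.046 = 5.848 cmH2O.

5.8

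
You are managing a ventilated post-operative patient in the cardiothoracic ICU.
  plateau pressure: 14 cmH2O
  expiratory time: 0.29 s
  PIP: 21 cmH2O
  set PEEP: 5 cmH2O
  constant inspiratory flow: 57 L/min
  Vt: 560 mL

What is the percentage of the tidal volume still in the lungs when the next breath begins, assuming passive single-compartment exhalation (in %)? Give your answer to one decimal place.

53.1

Flow: 57 L/min ÷ 60 = 0.95 L/s.
R = (PIP − Pplat)/V̇ = (21 − 14) / 0.95 = 7.0/0.95 = 7.368 cmH2O·s/L.
C = Vt/(Pplat − PEEP) = 560.0 / (14 − 5) = 560.0/9.0 = 62.222 mL/cmH2O.
τ = R × C = 7.368 × 0.06222 L/cmH2O = 0.4584 s.
Fraction remaining at end-expiration = e^(−Te/τ) = e^(−0.29/0.4584) = 0.5312 → 53.12%.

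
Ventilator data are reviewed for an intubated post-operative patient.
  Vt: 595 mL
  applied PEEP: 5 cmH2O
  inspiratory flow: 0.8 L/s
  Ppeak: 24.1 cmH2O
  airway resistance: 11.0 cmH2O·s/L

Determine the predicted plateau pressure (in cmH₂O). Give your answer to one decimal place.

15.3

Pplat = PIP − Raw × flow = 24.1 − 11.0 × 0.8 = 24.1 − 8.8 = 15.3 cmH2O.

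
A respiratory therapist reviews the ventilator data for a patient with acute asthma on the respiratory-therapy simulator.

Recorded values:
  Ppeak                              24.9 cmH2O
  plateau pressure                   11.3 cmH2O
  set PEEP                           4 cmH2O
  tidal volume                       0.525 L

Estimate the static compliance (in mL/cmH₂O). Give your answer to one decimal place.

Cstat = Vt / (Pplat − PEEP) = 525 / (11.3 − 4) = 525 / 7.3 = 71.918 mL/cmH2O.

71.9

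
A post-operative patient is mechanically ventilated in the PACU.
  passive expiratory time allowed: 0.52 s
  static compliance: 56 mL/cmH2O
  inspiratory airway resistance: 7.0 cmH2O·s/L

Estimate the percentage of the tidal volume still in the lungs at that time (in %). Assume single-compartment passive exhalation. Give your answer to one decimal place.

26.5

τ = R × C = 7.0 × 56 mL/cmH2O = 7.0 × 0.056 L/cmH2O = 0.392 s.
Passive exhalation: V(t)/V₀ = e^(−t/τ) = e^(−0.52/0.392) = 0.2654.
Fraction remaining = 0.2654 → 26.54%.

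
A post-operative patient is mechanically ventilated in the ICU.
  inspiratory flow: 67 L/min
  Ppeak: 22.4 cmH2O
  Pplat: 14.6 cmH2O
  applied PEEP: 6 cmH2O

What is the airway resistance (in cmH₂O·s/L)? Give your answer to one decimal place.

Flow: 67 L/min ÷ 60 = 1.1167 L/s.
Raw = (PIP − Pplat) / flow = (22.4 − 14.6) / 1.1167 = 7.8 / 1.1167 = 6.985 cmH2O·s/L.

7.0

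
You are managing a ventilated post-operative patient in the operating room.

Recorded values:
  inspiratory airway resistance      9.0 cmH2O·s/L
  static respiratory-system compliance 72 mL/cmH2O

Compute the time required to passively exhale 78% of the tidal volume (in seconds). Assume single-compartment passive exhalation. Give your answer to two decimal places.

τ = R × C = 9.0 × 72 mL/cmH2O = 9.0 × 0.072 L/cmH2O = 0.648 s.
Exhaled fraction f = 1 − e^(−t/τ) → t = −τ·ln(1 − f) = −0.648·ln(0.22) = 0.9812 s.

0.98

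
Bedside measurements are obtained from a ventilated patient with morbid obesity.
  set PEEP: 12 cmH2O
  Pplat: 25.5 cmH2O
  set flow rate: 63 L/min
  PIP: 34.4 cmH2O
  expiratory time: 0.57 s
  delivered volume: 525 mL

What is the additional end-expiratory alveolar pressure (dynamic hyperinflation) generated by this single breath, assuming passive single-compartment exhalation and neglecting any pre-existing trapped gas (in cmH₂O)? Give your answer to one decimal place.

Flow: 63 L/min ÷ 60 = 1.05 L/s.
R = (PIP − Pplat)/V̇ = (34.4 − 25.5) / 1.05 = 8.9/1.05 = 8.476 cmH2O·s/L.
C = Vt/(Pplat − PEEP) = 525.0 / (25.5 − 12) = 525.0/13.5 = 38.889 mL/cmH2O.
τ = R × C = 8.476 × 0.03889 L/cmH2O = 0.3296 s.
Fraction remaining = e^(−Te/τ) = e^(−0.57/0.3296) = 0.1774; trapped volume = 525.0 × 0.1774 = 93.135 mL.
Additional alveolar pressure from trapping ≈ V_trapped / C = 93.135 / 38.889 = 2.395 cmH2O.

2.4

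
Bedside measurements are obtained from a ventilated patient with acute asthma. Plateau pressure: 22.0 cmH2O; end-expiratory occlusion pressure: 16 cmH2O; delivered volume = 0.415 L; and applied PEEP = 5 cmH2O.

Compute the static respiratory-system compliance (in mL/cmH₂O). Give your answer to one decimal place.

End-expiratory occlusion gives total PEEP = 16 cmH2O (intrinsic PEEP = 16 − 5 = 11). Use total PEEP for the elastic gradient.
Cstat = Vt / (Pplat − PEEPtotal) = 415 / (22.0 − 16) = 415 / 6.0 = 69.167 mL/cmH2O.

69.2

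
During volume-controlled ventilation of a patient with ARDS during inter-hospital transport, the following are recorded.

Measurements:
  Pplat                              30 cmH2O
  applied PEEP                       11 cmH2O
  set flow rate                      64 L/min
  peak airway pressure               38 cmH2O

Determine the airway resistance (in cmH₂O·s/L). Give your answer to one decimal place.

Flow: 64 L/min ÷ 60 = 1.0667 L/s.
Raw = (PIP − Pplat) / flow = (38 − 30) / 1.0667 = 8.0 / 1.0667 = 7.5 cmH2O·s/L.

7.5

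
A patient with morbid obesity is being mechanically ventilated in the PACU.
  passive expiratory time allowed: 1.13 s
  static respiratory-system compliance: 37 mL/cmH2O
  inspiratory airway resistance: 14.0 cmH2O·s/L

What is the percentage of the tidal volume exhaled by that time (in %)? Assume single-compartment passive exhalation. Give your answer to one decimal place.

τ = R × C = 14.0 × 37 mL/cmH2O = 14.0 × 0.037 L/cmH2O = 0.518 s.
Passive exhalation: V(t)/V₀ = e^(−t/τ) = e^(−1.13/0.518) = 0.1129.
Fraction exhaled = 1 − 0.1129 = 0.8871 → 88.71%.

88.7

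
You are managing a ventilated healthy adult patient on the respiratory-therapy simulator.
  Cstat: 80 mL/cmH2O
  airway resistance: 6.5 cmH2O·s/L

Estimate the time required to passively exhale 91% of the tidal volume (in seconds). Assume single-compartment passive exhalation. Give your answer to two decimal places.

1.25

τ = R × C = 6.5 × 80 mL/cmH2O = 6.5 × 0.080 L/cmH2O = 0.52 s.
Exhaled fraction f = 1 − e^(−t/τ) → t = −τ·ln(1 − f) = −0.52·ln(0.09) = 1.252 s.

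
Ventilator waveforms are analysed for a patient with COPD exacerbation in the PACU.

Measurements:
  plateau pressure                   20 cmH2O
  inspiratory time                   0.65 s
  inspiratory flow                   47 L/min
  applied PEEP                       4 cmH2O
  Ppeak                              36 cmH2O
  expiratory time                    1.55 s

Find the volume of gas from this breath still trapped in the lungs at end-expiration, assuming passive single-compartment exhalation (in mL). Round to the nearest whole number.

47

Flow: 47 L/min ÷ 60 = 0.7833 L/s.
Vt = flow × Ti = 0.7833 L/s × 0.65 s × 1000 mL/L = 509.15 mL.
R = (PIP − Pplat)/V̇ = (36 − 20) / 0.7833 = 16.0/0.7833 = 20.426 cmH2O·s/L.
C = Vt/(Pplat − PEEP) = 509.15 / (20 − 4) = 509.15/16.0 = 31.822 mL/cmH2O.
τ = R × C = 20.426 × 0.03182 L/cmH2O = 0.65 s.
Fraction remaining = e^(−Te/τ) = e^(−1.55/0.65) = 0.09212.
Trapped volume = 509.15 × 0.09212 = 46.903 mL.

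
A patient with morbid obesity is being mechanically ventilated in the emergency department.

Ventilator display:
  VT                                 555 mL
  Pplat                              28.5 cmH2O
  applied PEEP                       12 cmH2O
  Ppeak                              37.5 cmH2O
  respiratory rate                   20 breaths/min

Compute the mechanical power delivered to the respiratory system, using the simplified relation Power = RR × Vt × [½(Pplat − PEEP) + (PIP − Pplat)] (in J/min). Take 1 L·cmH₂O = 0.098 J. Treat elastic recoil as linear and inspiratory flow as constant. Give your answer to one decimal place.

18.8

Per-breath work = Vt × [½(Pplat−PEEP) + (PIP−Pplat)] = 0.555 × [0.5×16.5 + 9.0] = 0.555 × 17.25 = 9.574 L·cmH2O.
Power = 20 × 9.574 = 191.48 L·cmH2O/min.
× 0.098 J/(L·cmH2O) → 18.765 J/min.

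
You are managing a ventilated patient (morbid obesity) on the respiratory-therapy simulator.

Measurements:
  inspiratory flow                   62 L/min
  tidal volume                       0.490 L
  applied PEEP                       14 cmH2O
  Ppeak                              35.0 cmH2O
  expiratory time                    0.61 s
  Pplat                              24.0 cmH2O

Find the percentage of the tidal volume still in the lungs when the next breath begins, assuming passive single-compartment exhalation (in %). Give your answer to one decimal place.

31.1

Flow: 62 L/min ÷ 60 = 1.0333 L/s.
R = (PIP − Pplat)/V̇ = (35.0 − 24.0) / 1.0333 = 11.0/1.0333 = 10.646 cmH2O·s/L.
C = Vt/(Pplat − PEEP) = 490.0 / (24.0 − 14) = 490.0/10.0 = 49.0 mL/cmH2O.
τ = R × C = 10.646 × 0.049 L/cmH2O = 0.5217 s.
Fraction remaining at end-expiration = e^(−Te/τ) = e^(−0.61/0.5217) = 0.3106 → 31.06%.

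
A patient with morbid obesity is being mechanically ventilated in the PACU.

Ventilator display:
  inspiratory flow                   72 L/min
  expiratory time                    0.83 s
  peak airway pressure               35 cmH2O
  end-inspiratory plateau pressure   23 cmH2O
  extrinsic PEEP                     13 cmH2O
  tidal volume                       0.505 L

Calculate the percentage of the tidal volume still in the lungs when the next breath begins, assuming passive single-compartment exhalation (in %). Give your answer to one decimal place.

19.3

Flow: 72 L/min ÷ 60 = 1.2 L/s.
R = (PIP − Pplat)/V̇ = (35 − 23) / 1.2 = 12.0/1.2 = 10.0 cmH2O·s/L.
C = Vt/(Pplat − PEEP) = 505.0 / (23 − 13) = 505.0/10.0 = 50.5 mL/cmH2O.
τ = R × C = 10.0 × 0.0505 L/cmH2O = 0.505 s.
Fraction remaining at end-expiration = e^(−Te/τ) = e^(−0.83/0.505) = 0.1933 → 19.33%.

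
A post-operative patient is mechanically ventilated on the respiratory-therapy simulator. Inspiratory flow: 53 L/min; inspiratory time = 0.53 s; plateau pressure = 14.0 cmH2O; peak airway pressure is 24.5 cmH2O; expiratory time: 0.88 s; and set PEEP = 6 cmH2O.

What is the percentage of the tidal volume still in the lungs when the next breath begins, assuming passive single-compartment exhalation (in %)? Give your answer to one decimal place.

Flow: 53 L/min ÷ 60 = 0.8833 L/s.
Vt = flow × Ti = 0.8833 L/s × 0.53 s × 1000 mL/L = 468.15 mL.
R = (PIP − Pplat)/V̇ = (24.5 − 14.0) / 0.8833 = 10.5/0.8833 = 11.887 cmH2O·s/L.
C = Vt/(Pplat − PEEP) = 468.15 / (14.0 − 6) = 468.15/8.0 = 58.519 mL/cmH2O.
τ = R × C = 11.887 × 0.05852 L/cmH2O = 0.6956 s.
Fraction remaining at end-expiration = e^(−Te/τ) = e^(−0.88/0.6956) = 0.2822 → 28.22%.

28.2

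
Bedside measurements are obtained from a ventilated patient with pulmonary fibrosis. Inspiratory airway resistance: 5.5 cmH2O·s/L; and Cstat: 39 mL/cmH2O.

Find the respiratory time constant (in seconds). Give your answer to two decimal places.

τ = R × C = 5.5 × 39 mL/cmH2O = 5.5 × 0.039 L/cmH2O = 0.2145 s.

0.21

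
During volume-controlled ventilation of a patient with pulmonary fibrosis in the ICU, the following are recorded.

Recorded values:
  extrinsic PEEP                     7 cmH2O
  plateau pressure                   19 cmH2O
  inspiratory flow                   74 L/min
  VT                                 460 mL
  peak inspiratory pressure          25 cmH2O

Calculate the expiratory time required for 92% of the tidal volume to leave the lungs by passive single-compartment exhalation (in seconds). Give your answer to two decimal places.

0.47

Flow: 74 L/min ÷ 60 = 1.2333 L/s.
R = (PIP − Pplat)/V̇ = (25 − 19) / 1.2333 = 6.0/1.2333 = 4.865 cmH2O·s/L.
C = Vt/(Pplat − PEEP) = 460.0 / (19 − 7) = 460.0/12.0 = 38.333 mL/cmH2O.
τ = R × C = 4.865 × 0.03833 L/cmH2O = 0.1865 s.
t = −τ·ln(1 − 0.92) = −0.1865·ln(0.08) = 0.471 s.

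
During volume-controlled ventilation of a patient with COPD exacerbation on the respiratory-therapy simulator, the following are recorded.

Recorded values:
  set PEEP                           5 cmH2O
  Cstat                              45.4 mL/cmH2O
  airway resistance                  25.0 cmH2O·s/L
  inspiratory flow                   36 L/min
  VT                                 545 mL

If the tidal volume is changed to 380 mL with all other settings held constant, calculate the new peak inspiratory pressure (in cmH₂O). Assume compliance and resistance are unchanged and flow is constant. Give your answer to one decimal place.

28.4

Flow: 36 L/min ÷ 60 = 0.6 L/s.
PIP = Vt/C + R·V̇ + PEEP (constant-flow equation of motion).
Only the elastic term changes: ΔPIP = ΔVt / C = (380 − 545) / 45.4 = -3.634 cmH2O.
Original PIP = 545/45.4 + 25.0×0.6 + 5 = 32.004 cmH2O; new PIP = 32.004 + (-3.634) = 28.37 cmH2O.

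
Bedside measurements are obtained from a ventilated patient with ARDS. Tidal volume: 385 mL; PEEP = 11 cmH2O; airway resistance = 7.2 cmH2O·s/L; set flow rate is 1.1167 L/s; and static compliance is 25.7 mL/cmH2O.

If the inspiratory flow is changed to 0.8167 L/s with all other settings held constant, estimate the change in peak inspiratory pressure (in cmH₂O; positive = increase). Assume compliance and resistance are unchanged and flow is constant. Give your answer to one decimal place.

PIP = Vt/C + R·V̇ + PEEP (constant-flow equation of motion).
Only the resistive term changes: ΔPIP = R × ΔV̇ = 7.2 × (0.8167 − 1.1167) = 7.2 × -0.3 = -2.16 cmH2O.

-2.2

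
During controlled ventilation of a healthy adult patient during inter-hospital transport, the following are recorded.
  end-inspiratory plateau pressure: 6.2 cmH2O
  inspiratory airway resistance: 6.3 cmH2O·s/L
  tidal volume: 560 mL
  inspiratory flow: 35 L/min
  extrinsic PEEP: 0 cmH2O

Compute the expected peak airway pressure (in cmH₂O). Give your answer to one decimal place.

Flow: 35 L/min ÷ 60 = 0.5833 L/s.
PIP = Pplat + Raw × flow = 6.2 + 6.3 × 0.5833 = 6.2 + 3.675 = 9.875 cmH2O.

9.9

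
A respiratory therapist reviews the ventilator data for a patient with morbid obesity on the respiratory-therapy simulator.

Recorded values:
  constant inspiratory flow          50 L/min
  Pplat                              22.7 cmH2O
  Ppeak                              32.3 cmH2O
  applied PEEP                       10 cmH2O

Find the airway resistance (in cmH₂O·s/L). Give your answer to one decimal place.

11.5

Flow: 50 L/min ÷ 60 = 0.8333 L/s.
Raw = (PIP − Pplat) / flow = (32.3 − 22.7) / 0.8333 = 9.6 / 0.8333 = 11.52 cmH2O·s/L.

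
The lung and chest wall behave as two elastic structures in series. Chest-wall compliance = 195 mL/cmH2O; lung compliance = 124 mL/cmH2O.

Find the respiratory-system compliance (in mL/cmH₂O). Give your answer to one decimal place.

75.8

Lung and chest wall are elastances in series: 1/Crs = 1/CL + 1/Ccw.
1/Crs = 1/124 + 1/195 = 0.01319.
Crs = 75.815 mL/cmH2O.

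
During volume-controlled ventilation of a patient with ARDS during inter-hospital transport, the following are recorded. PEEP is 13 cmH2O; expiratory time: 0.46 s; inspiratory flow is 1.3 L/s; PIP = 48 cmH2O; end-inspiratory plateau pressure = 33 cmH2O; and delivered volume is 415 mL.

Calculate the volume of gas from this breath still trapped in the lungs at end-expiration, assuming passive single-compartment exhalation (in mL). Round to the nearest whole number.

61

R = (PIP − Pplat)/V̇ = (48 − 33) / 1.3 = 15.0/1.3 = 11.538 cmH2O·s/L.
C = Vt/(Pplat − PEEP) = 415.0 / (33 − 13) = 415.0/20.0 = 20.75 mL/cmH2O.
τ = R × C = 11.538 × 0.02075 L/cmH2O = 0.2394 s.
Fraction remaining = e^(−Te/τ) = e^(−0.46/0.2394) = 0.1464.
Trapped volume = 415.0 × 0.1464 = 60.756 mL.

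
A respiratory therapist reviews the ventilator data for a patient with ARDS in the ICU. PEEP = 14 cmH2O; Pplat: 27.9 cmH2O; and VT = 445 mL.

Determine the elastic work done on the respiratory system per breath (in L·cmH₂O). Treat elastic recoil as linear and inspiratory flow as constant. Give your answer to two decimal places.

3.09

Elastic work ≈ ½ × (Pplat − PEEP) × Vt = 0.5 × (27.9 − 14) × 0.445 L = 0.5 × 13.9 × 0.445 = 3.093 L·cmH2O.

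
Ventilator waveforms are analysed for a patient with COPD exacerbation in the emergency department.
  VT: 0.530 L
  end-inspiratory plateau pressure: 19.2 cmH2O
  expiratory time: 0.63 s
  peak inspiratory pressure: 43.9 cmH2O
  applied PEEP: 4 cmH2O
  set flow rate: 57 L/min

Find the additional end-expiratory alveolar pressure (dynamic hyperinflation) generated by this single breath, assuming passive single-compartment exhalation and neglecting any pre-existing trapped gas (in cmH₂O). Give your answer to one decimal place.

Flow: 57 L/min ÷ 60 = 0.95 L/s.
R = (PIP − Pplat)/V̇ = (43.9 − 19.2) / 0.95 = 24.7/0.95 = 26.0 cmH2O·s/L.
C = Vt/(Pplat − PEEP) = 530.0 / (19.2 − 4) = 530.0/15.2 = 34.868 mL/cmH2O.
τ = R × C = 26.0 × 0.03487 L/cmH2O = 0.9066 s.
Fraction remaining = e^(−Te/τ) = e^(−0.63/0.9066) = 0.4991; trapped volume = 530.0 × 0.4991 = 264.52 mL.
Additional alveolar pressure from trapping ≈ V_trapped / C = 264.52 / 34.868 = 7.586 cmH2O.

7.6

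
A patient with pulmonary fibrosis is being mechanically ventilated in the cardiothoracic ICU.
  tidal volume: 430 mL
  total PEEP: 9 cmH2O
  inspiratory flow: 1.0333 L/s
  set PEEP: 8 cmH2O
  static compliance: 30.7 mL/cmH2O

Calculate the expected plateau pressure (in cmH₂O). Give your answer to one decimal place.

End-expiratory occlusion gives total PEEP = 9 cmH2O (intrinsic PEEP = 9 − 8 = 1). Use total PEEP for the elastic gradient.
Pplat = PEEPtotal + Vt / Cstat = 9 + 430 / 30.7 = 9 + 14.007 = 23.007 cmH2O.

23.0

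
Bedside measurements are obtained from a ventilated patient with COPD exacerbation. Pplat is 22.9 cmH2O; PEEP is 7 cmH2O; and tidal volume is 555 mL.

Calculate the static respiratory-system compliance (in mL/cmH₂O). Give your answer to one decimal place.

34.9

Cstat = Vt / (Pplat − PEEP) = 555 / (22.9 − 7) = 555 / 15.9 = 34.906 mL/cmH2O.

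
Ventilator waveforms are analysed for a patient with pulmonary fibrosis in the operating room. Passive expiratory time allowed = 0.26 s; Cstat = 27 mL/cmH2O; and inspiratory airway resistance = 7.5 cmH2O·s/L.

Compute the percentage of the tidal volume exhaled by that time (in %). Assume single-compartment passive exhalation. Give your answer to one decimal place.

72.3

τ = R × C = 7.5 × 27 mL/cmH2O = 7.5 × 0.027 L/cmH2O = 0.2025 s.
Passive exhalation: V(t)/V₀ = e^(−t/τ) = e^(−0.26/0.2025) = 0.2769.
Fraction exhaled = 1 − 0.2769 = 0.7231 → 72.31%.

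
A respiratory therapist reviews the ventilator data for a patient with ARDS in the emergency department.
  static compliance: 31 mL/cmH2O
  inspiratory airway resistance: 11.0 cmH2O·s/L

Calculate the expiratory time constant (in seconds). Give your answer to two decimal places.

0.34

τ = R × C = 11.0 × 31 mL/cmH2O = 11.0 × 0.031 L/cmH2O = 0.341 s.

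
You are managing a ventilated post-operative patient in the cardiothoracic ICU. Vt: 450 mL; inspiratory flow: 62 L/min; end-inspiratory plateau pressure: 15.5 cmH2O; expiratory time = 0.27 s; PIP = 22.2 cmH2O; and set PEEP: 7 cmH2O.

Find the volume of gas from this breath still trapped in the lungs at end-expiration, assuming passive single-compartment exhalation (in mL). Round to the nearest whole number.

Flow: 62 L/min ÷ 60 = 1.0333 L/s.
R = (PIP − Pplat)/V̇ = (22.2 − 15.5) / 1.0333 = 6.7/1.0333 = 6.484 cmH2O·s/L.
C = Vt/(Pplat − PEEP) = 450.0 / (15.5 − 7) = 450.0/8.5 = 52.941 mL/cmH2O.
τ = R × C = 6.484 × 0.05294 L/cmH2O = 0.3433 s.
Fraction remaining = e^(−Te/τ) = e^(−0.27/0.3433) = 0.4554.
Trapped volume = 450.0 × 0.4554 = 204.93 mL.

205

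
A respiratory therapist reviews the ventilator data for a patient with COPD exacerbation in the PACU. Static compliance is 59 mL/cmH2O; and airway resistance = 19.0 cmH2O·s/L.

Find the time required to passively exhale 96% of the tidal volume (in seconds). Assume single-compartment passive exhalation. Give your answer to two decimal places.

3.61

τ = R × C = 19.0 × 59 mL/cmH2O = 19.0 × 0.059 L/cmH2O = 1.121 s.
Exhaled fraction f = 1 − e^(−t/τ) → t = −τ·ln(1 − f) = −1.121·ln(0.04) = 3.608 s.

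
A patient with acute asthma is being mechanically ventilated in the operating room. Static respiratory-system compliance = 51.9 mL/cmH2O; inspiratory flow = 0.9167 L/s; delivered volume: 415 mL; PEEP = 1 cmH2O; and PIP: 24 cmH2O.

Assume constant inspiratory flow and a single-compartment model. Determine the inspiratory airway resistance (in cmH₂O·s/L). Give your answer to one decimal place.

Equation of motion (constant flow): PIP = Vt/C + R·V̇ + PEEP.
R·V̇ = PIP − Vt/C − PEEP = 24 − 415/51.9 − 1 = 24 − 7.996 − 1 = 15.004 cmH2O.
R = 15.004 / 0.9167 = 16.367 cmH2O·s/L.

16.4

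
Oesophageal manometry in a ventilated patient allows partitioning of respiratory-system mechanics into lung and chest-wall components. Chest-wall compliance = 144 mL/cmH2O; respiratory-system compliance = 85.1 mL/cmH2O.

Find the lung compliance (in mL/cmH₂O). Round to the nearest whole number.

1/CL = 1/Crs − 1/Ccw.
1/CL = 1/85.1 − 1/144 = 0.004806.
CL = 208.07 mL/cmH2O.

208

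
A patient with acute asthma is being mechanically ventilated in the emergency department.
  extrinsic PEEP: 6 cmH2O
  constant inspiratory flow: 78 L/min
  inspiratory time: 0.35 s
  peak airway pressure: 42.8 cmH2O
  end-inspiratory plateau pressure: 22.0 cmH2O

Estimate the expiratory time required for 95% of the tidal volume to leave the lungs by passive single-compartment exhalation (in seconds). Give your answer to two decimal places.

Flow: 78 L/min ÷ 60 = 1.3 L/s.
Vt = flow × Ti = 1.3 L/s × 0.35 s × 1000 mL/L = 455.0 mL.
R = (PIP − Pplat)/V̇ = (42.8 − 22.0) / 1.3 = 20.8/1.3 = 16.0 cmH2O·s/L.
C = Vt/(Pplat − PEEP) = 455.0 / (22.0 − 6) = 455.0/16.0 = 28.438 mL/cmH2O.
τ = R × C = 16.0 × 0.02844 L/cmH2O = 0.455 s.
t = −τ·ln(1 − 0.95) = −0.455·ln(0.05) = 1.363 s.

1.36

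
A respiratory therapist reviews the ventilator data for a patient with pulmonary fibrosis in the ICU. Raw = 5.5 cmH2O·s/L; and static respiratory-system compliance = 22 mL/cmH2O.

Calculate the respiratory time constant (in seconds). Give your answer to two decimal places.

0.12

τ = R × C = 5.5 × 22 mL/cmH2O = 5.5 × 0.022 L/cmH2O = 0.121 s.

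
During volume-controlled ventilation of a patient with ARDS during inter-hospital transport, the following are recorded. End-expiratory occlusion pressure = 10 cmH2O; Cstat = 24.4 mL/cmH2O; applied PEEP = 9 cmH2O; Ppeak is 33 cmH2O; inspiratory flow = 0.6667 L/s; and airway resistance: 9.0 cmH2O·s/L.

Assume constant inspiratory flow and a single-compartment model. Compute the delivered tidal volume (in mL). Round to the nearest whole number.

415

Total PEEP = 10 cmH2O (set 9 + intrinsic 1); this is the baseline alveolar pressure.
Equation of motion (constant flow): PIP = Vt/C + R·V̇ + PEEP.
Vt/C = PIP − R·V̇ − PEEP = 33 − 6.0 − 10 = 17.0 cmH2O.
Vt = C × 17.0 = 24.4 × 17.0 = 414.8 mL.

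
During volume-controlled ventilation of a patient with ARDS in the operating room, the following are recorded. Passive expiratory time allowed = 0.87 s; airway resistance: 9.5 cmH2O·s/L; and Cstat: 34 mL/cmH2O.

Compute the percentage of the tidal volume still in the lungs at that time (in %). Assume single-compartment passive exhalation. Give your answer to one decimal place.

τ = R × C = 9.5 × 34 mL/cmH2O = 9.5 × 0.034 L/cmH2O = 0.323 s.
Passive exhalation: V(t)/V₀ = e^(−t/τ) = e^(−0.87/0.323) = 0.06764.
Fraction remaining = 0.06764 → 6.764%.

6.8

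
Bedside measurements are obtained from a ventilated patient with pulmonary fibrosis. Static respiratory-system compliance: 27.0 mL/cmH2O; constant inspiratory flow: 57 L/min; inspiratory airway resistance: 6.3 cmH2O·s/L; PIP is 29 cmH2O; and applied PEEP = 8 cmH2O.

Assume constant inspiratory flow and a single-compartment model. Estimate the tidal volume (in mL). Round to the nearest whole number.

405

Flow: 57 L/min ÷ 60 = 0.95 L/s.
Equation of motion (constant flow): PIP = Vt/C + R·V̇ + PEEP.
Vt/C = PIP − R·V̇ − PEEP = 29 − 5.985 − 8 = 15.015 cmH2O.
Vt = C × 15.015 = 27.0 × 15.015 = 405.41 mL.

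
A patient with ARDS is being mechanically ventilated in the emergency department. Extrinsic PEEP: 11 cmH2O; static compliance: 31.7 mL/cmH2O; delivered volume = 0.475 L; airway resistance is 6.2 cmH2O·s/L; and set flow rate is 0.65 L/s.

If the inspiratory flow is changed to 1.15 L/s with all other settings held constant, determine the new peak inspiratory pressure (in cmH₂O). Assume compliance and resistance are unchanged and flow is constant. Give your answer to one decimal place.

PIP = Vt/C + R·V̇ + PEEP (constant-flow equation of motion).
Only the resistive term changes: ΔPIP = R × ΔV̇ = 6.2 × (1.15 − 0.65) = 6.2 × 0.5 = 3.1 cmH2O.
Original PIP = 475/31.7 + 6.2×0.65 + 11 = 30.014 cmH2O; new PIP = 30.014 + (3.1) = 33.114 cmH2O.

33.1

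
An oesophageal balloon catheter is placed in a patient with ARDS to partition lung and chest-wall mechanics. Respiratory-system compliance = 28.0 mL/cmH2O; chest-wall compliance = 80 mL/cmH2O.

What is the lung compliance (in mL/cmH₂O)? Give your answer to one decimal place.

43.1

1/CL = 1/Crs − 1/Ccw.
1/CL = 1/28.0 − 1/80 = 0.02321.
CL = 43.085 mL/cmH2O.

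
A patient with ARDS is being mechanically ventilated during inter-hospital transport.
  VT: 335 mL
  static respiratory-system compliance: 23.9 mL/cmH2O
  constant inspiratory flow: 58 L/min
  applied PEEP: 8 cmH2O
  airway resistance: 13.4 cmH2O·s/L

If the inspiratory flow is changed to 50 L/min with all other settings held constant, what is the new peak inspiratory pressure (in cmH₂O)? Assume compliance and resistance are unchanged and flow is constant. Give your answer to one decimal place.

Flow: 58 L/min ÷ 60 = 0.9667 L/s.
New flow: 50 L/min ÷ 60 = 0.8333 L/s.
PIP = Vt/C + R·V̇ + PEEP (constant-flow equation of motion).
Only the resistive term changes: ΔPIP = R × ΔV̇ = 13.4 × (0.8333 − 0.9667) = 13.4 × -0.1334 = -1.788 cmH2O.
Original PIP = 335/23.9 + 13.4×0.9667 + 8 = 34.971 cmH2O; new PIP = 34.971 + (-1.788) = 33.183 cmH2O.

33.2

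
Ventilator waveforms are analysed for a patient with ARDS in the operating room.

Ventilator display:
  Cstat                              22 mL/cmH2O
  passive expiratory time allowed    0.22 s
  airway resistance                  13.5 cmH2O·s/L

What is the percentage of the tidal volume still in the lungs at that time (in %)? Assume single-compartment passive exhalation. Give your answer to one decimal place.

47.7

τ = R × C = 13.5 × 22 mL/cmH2O = 13.5 × 0.022 L/cmH2O = 0.297 s.
Passive exhalation: V(t)/V₀ = e^(−t/τ) = e^(−0.22/0.297) = 0.4768.
Fraction remaining = 0.4768 → 47.68%.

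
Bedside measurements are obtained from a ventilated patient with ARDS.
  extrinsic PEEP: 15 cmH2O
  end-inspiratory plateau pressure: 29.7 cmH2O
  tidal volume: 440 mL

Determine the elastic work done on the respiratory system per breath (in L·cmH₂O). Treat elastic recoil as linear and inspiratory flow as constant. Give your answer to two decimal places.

Elastic work ≈ ½ × (Pplat − PEEP) × Vt = 0.5 × (29.7 − 15) × 0.440 L = 0.5 × 14.7 × 0.440 = 3.234 L·cmH2O.

3.23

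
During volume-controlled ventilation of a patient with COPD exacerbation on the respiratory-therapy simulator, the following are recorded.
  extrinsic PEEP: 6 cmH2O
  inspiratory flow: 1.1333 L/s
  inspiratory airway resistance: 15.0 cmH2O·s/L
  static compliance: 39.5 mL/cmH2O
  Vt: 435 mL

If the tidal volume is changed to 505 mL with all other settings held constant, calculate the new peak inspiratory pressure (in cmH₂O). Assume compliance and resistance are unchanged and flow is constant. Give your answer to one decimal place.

35.8

PIP = Vt/C + R·V̇ + PEEP (constant-flow equation of motion).
Only the elastic term changes: ΔPIP = ΔVt / C = (505 − 435) / 39.5 = 1.772 cmH2O.
Original PIP = 435/39.5 + 15.0×1.1333 + 6 = 34.012 cmH2O; new PIP = 34.012 + (1.772) = 35.784 cmH2O.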